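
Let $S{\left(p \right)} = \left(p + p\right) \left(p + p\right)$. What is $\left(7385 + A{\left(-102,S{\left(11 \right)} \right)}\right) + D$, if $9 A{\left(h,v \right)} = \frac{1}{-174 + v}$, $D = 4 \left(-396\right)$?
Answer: $\frac{16184791}{2790} \approx 5801.0$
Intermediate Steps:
$D = -1584$
$S{\left(p \right)} = 4 p^{2}$ ($S{\left(p \right)} = 2 p 2 p = 4 p^{2}$)
$A{\left(h,v \right)} = \frac{1}{9 \left(-174 + v\right)}$
$\left(7385 + A{\left(-102,S{\left(11 \right)} \right)}\right) + D = \left(7385 + \frac{1}{9 \left(-174 + 4 \cdot 11^{2}\right)}\right) - 1584 = \left(7385 + \frac{1}{9 \left(-174 + 4 \cdot 121\right)}\right) - 1584 = \left(7385 + \frac{1}{9 \left(-174 + 484\right)}\right) - 1584 = \left(7385 + \frac{1}{9 \cdot 310}\right) - 1584 = \left(7385 + \frac{1}{9} \cdot \frac{1}{310}\right) - 1584 = \left(7385 + \frac{1}{2790}\right) - 1584 = \frac{20604151}{2790} - 1584 = \frac{16184791}{2790}$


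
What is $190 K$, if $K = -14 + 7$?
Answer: $-1330$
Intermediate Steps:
$K = -7$
$190 K = 190 \left(-7\right) = -1330$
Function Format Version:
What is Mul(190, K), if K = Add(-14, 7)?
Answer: -1330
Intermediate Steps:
K = -7
Mul(190, K) = Mul(190, -7) = -1330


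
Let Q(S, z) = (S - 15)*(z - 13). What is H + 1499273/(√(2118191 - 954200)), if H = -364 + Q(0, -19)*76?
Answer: 36116 + 1499273*√1163991/1163991 ≈ 37506.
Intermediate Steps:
Q(S, z) = (-15 + S)*(-13 + z)
H = 36116 (H = -364 + (195 - 15*(-19) - 13*0 + 0*(-19))*76 = -364 + (195 + 285 + 0 + 0)*76 = -364 + 480*76 = -364 + 36480 = 36116)
H + 1499273/(√(2118191 - 954200)) = 36116 + 1499273/(√(2118191 - 954200)) = 36116 + 1499273/(√1163991) = 36116 + 1499273*(√1163991/1163991) = 36116 + 1499273*√1163991/1163991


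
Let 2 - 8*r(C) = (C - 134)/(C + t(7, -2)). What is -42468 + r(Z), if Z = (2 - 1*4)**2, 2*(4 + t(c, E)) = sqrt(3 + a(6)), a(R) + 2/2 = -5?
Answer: -169871/4 - 65*I*sqrt(3)/6 ≈ -42468.0 - 18.764*I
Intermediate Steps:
a(R) = -6 (a(R) = -1 - 5 = -6)
t(c, E) = -4 + I*sqrt(3)/2 (t(c, E) = -4 + sqrt(3 - 6)/2 = -4 + sqrt(-3)/2 = -4 + (I*sqrt(3))/2 = -4 + I*sqrt(3)/2)
Z = 4 (Z = (2 - 4)**2 = (-2)**2 = 4)
r(C) = 1/4 - (-134 + C)/(8*(-4 + C + I*sqrt(3)/2)) (r(C) = 1/4 - (C - 134)/(8*(C + (-4 + I*sqrt(3)/2))) = 1/4 - (-134 + C)/(8*(-4 + C + I*sqrt(3)/2)))
-42468 + r(Z) = -42468 + (126 + 4 + I*sqrt(3))/(4*(-8 + 2*4 + I*sqrt(3))) = -42468 + (130 + I*sqrt(3))/(4*(-8 + 8 + I*sqrt(3))) = -42468 + (130 + I*sqrt(3))/(4*((I*sqrt(3)))) = -42468 + (-I*sqrt(3)/3)*(130 + I*sqrt(3))/4 = -42468 - I*sqrt(3)*(130 + I*sqrt(3))/12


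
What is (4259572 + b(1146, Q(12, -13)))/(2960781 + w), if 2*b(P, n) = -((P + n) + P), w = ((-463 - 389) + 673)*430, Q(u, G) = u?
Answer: 4258420/2883811 ≈ 1.4767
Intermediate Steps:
w = -76970 (w = (-852 + 673)*430 = -179*430 = -76970)
b(P, n) = -P - n/2 (b(P, n) = (-((P + n) + P))/2 = (-(n + 2*P))/2 = (-n - 2*P)/2 = -P - n/2)
(4259572 + b(1146, Q(12, -13)))/(2960781 + w) = (4259572 + (-1*1146 - ½*12))/(2960781 - 76970) = (4259572 + (-1146 - 6))/2883811 = (4259572 - 1152)*(1/2883811) = 4258420*(1/2883811) = 4258420/2883811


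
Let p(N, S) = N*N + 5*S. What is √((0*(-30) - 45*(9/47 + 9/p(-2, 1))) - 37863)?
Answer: 63*I*√21103/47 ≈ 194.72*I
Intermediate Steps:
p(N, S) = N² + 5*S
√((0*(-30) - 45*(9/47 + 9/p(-2, 1))) - 37863) = √((0*(-30) - 45*(9/47 + 9/((-2)² + 5*1))) - 37863) = √((0 - 45*(9*(1/47) + 9/(4 + 5))) - 37863) = √((0 - 45*(9/47 + 9/9)) - 37863) = √((0 - 45*(9/47 + 9*(⅑))) - 37863) = √((0 - 45*(9/47 + 1)) - 37863) = √((0 - 45*56/47) - 37863) = √((0 - 2520/47) - 37863) = √(-2520/47 - 37863) = √(-1782081/47) = 63*I*√21103/47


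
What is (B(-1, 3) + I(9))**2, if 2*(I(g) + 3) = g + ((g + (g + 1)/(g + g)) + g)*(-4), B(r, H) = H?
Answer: 344569/324 ≈ 1063.5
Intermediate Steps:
I(g) = -3 - 7*g/2 - (1 + g)/g (I(g) = -3 + (g + ((g + (g + 1)/(g + g)) + g)*(-4))/2 = -3 + (g + ((g + (1 + g)/((2*g))) + g)*(-4))/2 = -3 + (g + ((g + (1 + g)*(1/(2*g))) + g)*(-4))/2 = -3 + (g + ((g + (1 + g)/(2*g)) + g)*(-4))/2 = -3 + (g + (2*g + (1 + g)/(2*g))*(-4))/2 = -3 + (g + (-8*g - 2*(1 + g)/g))/2 = -3 + (-7*g - 2*(1 + g)/g)/2 = -3 + (-7*g/2 - (1 + g)/g) = -3 - 7*g/2 - (1 + g)/g)
(B(-1, 3) + I(9))**2 = (3 + (-4 - 1/9 - 7/2*9))**2 = (3 + (-4 - 1*1/9 - 63/2))**2 = (3 + (-4 - 1/9 - 63/2))**2 = (3 - 641/18)**2 = (-587/18)**2 = 344569/324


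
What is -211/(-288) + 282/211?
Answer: 125737/60768 ≈ 2.0691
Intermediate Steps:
-211/(-288) + 282/211 = -211*(-1/288) + 282*(1/211) = 211/288 + 282/211 = 125737/60768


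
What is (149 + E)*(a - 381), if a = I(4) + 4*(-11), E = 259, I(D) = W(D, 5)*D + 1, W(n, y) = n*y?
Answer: -140352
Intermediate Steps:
I(D) = 1 + 5*D² (I(D) = (D*5)*D + 1 = (5*D)*D + 1 = 5*D² + 1 = 1 + 5*D²)
a = 37 (a = (1 + 5*4²) + 4*(-11) = (1 + 5*16) - 44 = (1 + 80) - 44 = 81 - 44 = 37)
(149 + E)*(a - 381) = (149 + 259)*(37 - 381) = 408*(-344) = -140352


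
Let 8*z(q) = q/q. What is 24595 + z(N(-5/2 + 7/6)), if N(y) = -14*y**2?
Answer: 196761/8 ≈ 24595.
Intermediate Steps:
z(q) = 1/8 (z(q) = (q/q)/8 = (1/8)*1 = 1/8)
24595 + z(N(-5/2 + 7/6)) = 24595 + 1/8 = 196761/8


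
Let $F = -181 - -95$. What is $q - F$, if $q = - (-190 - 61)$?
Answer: $337$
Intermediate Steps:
$F = -86$ ($F = -181 + 95 = -86$)
$q = 251$ ($q = \left(-1\right) \left(-251\right) = 251$)
$q - F = 251 - -86 = 251 + 86 = 337$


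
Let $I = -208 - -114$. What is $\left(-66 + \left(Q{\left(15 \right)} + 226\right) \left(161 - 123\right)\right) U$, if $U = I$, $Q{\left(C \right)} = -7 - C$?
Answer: $-722484$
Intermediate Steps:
$I = -94$ ($I = -208 + 114 = -94$)
$U = -94$
$\left(-66 + \left(Q{\left(15 \right)} + 226\right) \left(161 - 123\right)\right) U = \left(-66 + \left(\left(-7 - 15\right) + 226\right) \left(161 - 123\right)\right) \left(-94\right) = \left(-66 + \left(\left(-7 - 15\right) + 226\right) 38\right) \left(-94\right) = \left(-66 + \left(-22 + 226\right) 38\right) \left(-94\right) = \left(-66 + 204 \cdot 38\right) \left(-94\right) = \left(-66 + 7752\right) \left(-94\right) = 7686 \left(-94\right) = -722484$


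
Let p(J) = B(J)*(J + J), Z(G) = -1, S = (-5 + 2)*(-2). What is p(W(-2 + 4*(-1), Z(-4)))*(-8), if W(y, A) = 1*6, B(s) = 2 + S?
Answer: -768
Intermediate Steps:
S = 6 (S = -3*(-2) = 6)
B(s) = 8 (B(s) = 2 + 6 = 8)
W(y, A) = 6
p(J) = 16*J (p(J) = 8*(J + J) = 8*(2*J) = 16*J)
p(W(-2 + 4*(-1), Z(-4)))*(-8) = (16*6)*(-8) = 96*(-8) = -768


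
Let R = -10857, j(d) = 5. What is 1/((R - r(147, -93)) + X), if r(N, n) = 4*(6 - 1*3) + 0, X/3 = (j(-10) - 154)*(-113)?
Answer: 1/39642 ≈ 2.5226e-5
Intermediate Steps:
X = 50511 (X = 3*((5 - 154)*(-113)) = 3*(-149*(-113)) = 3*16837 = 50511)
r(N, n) = 12 (r(N, n) = 4*(6 - 3) + 0 = 4*3 + 0 = 12 + 0 = 12)
1/((R - r(147, -93)) + X) = 1/((-10857 - 1*12) + 50511) = 1/((-10857 - 12) + 50511) = 1/(-10869 + 50511) = 1/39642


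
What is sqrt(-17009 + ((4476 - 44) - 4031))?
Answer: 4*I*sqrt(1038) ≈ 128.87*I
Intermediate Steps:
sqrt(-17009 + ((4476 - 44) - 4031)) = sqrt(-17009 + (4432 - 4031)) = sqrt(-17009 + 401) = sqrt(-16608) = 4*I*sqrt(1038)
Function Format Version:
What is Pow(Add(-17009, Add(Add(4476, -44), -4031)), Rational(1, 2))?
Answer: Mul(4, I, Pow(1038, Rational(1, 2))) ≈ Mul(128.87, I)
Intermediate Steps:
Pow(Add(-17009, Add(Add(4476, -44), -4031)), Rational(1, 2)) = Pow(Add(-17009, Add(4432, -4031)), Rational(1, 2)) = Pow(Add(-17009, 401), Rational(1, 2)) = Pow(-16608, Rational(1, 2)) = Mul(4, I, Pow(1038, Rational(1, 2)))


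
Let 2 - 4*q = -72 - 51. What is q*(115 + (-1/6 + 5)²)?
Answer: 622625/144 ≈ 4323.8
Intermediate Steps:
q = 125/4 (q = ½ - (-72 - 51)/4 = ½ - ¼*(-123) = ½ + 123/4 = 125/4 ≈ 31.250)
q*(115 + (-1/6 + 5)²) = 125*(115 + (-1/6 + 5)²)/4 = 125*(115 + (-1*⅙ + 5)²)/4 = 125*(115 + (-⅙ + 5)²)/4 = 125*(115 + (29/6)²)/4 = 125*(115 + 841/36)/4 = (125/4)*(4981/36) = 622625/144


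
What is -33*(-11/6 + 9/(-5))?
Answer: 1199/10 ≈ 119.90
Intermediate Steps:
-33*(-11/6 + 9/(-5)) = -33*(-11*1/6 + 9*(-1/5)) = -33*(-11/6 - 9/5) = -33*(-109/30) = 1199/10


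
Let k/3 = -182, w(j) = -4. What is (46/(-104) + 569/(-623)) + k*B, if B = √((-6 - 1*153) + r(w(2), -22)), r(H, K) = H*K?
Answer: -43917/32396 - 546*I*√71 ≈ -1.3556 - 4600.7*I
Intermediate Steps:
B = I*√71 (B = √((-6 - 1*153) - 4*(-22)) = √((-6 - 153) + 88) = √(-159 + 88) = √(-71) = I*√71 ≈ 8.4261*I)
k = -546 (k = 3*(-182) = -546)
(46/(-104) + 569/(-623)) + k*B = (46/(-104) + 569/(-623)) - 546*I*√71 = (46*(-1/104) + 569*(-1/623)) - 546*I*√71 = (-23/52 - 569/623) - 546*I*√71 = -43917/32396 - 546*I*√71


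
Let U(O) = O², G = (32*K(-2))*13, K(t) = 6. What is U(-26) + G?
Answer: 3172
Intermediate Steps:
G = 2496 (G = (32*6)*13 = 192*13 = 2496)
U(-26) + G = (-26)² + 2496 = 676 + 2496 = 3172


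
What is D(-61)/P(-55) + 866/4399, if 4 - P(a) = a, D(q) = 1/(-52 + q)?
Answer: 5769223/29328133 ≈ 0.19671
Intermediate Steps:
P(a) = 4 - a
D(-61)/P(-55) + 866/4399 = 1/((-52 - 61)*(4 - 1*(-55))) + 866/4399 = 1/((-113)*(4 + 55)) + 866*(1/4399) = -1/113/59 + 866/4399 = -1/113*1/59 + 866/4399 = -1/6667 + 866/4399 = 5769223/29328133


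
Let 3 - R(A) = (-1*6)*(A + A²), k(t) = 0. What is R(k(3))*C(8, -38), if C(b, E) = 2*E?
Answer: -228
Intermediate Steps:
R(A) = 3 + 6*A + 6*A² (R(A) = 3 - (-1*6)*(A + A²) = 3 - (-6)*(A + A²) = 3 - (-6*A - 6*A²) = 3 + (6*A + 6*A²) = 3 + 6*A + 6*A²)
R(k(3))*C(8, -38) = (3 + 6*0 + 6*0²)*(2*(-38)) = (3 + 0 + 6*0)*(-76) = (3 + 0 + 0)*(-76) = 3*(-76) = -228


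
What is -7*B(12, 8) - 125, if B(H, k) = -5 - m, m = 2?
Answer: -76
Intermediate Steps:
B(H, k) = -7 (B(H, k) = -5 - 1*2 = -5 - 2 = -7)
-7*B(12, 8) - 125 = -7*(-7) - 125 = 49 - 125 = -76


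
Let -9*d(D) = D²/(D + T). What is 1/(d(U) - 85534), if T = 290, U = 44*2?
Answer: -1701/145497206 ≈ -1.1691e-5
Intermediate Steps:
U = 88
d(D) = -D²/(9*(290 + D)) (d(D) = -D²/(9*(D + 290)) = -D²/(9*(290 + D)))
1/(d(U) - 85534) = 1/(-1*88²/(2610 + 9*88) - 85534) = 1/(-1*7744/(2610 + 792) - 85534) = 1/(-1*7744/3402 - 85534) = 1/(-1*7744*1/3402 - 85534) = 1/(-3872/1701 - 85534) = 1/(-145497206/1701) = -1701/145497206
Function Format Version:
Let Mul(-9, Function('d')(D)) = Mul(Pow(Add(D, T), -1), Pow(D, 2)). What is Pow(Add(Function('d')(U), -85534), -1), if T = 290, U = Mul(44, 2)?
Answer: Rational(-1701, 145497206) ≈ -1.1691e-5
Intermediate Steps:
U = 88
Function('d')(D) = Mul(Rational(-1, 9), Pow(D, 2), Pow(Add(290, D), -1)) (Function('d')(D) = Mul(Rational(-1, 9), Mul(Pow(Add(D, 290), -1), Pow(D, 2))) = Mul(Rational(-1, 9), Mul(Pow(Add(290, D), -1), Pow(D, 2))) = Mul(Rational(-1, 9), Mul(Pow(D, 2), Pow(Add(290, D), -1))) = Mul(Rational(-1, 9), Pow(D, 2), Pow(Add(290, D), -1)))
Pow(Add(Function('d')(U), -85534), -1) = Pow(Add(Mul(-1, Pow(88, 2), Pow(Add(2610, Mul(9, 88)), -1)), -85534), -1) = Pow(Add(Mul(-1, 7744, Pow(Add(2610, 792), -1)), -85534), -1) = Pow(Add(Mul(-1, 7744, Pow(3402, -1)), -85534), -1) = Pow(Add(Mul(-1, 7744, Rational(1, 3402)), -85534), -1) = Pow(Add(Rational(-3872, 1701), -85534), -1) = Pow(Rational(-145497206, 1701), -1) = Rational(-1701, 145497206)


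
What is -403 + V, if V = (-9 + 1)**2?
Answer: -339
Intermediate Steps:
V = 64 (V = (-8)**2 = 64)
-403 + V = -403 + 64 = -339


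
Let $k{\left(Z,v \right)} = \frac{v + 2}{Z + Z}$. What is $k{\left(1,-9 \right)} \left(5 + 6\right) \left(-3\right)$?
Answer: $\frac{231}{2} \approx 115.5$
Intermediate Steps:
$k{\left(Z,v \right)} = \frac{2 + v}{2 Z}$
$k{\left(1,-9 \right)} \left(5 + 6\right) \left(-3\right) = \frac{2 - 9}{2 \cdot 1} \left(5 + 6\right) \left(-3\right) = \frac{1}{2} \cdot 1 \left(-7\right) 11 \left(-3\right) = \left(- \frac{7}{2}\right) \left(-33\right) = \frac{231}{2}$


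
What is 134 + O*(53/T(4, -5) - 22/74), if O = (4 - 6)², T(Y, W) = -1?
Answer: -2930/37 ≈ -79.189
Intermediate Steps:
O = 4 (O = (-2)² = 4)
134 + O*(53/T(4, -5) - 22/74) = 134 + 4*(53/(-1) - 22/74) = 134 + 4*(53*(-1) - 22*1/74) = 134 + 4*(-53 - 11/37) = 134 + 4*(-1972/37) = 134 - 7888/37 = -2930/37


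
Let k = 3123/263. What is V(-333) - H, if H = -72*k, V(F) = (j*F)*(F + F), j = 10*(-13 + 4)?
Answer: -5249260404/263 ≈ -1.9959e+7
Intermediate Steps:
k = 3123/263 (k = 3123*(1/263) = 3123/263 ≈ 11.875)
j = -90 (j = 10*(-9) = -90)
V(F) = -180*F² (V(F) = (-90*F)*(F + F) = (-90*F)*(2*F) = -180*F²)
H = -224856/263 (H = -72*3123/263 = -224856/263 ≈ -854.97)
V(-333) - H = -180*(-333)² - 1*(-224856/263) = -180*110889 + 224856/263 = -19960020 + 224856/263 = -5249260404/263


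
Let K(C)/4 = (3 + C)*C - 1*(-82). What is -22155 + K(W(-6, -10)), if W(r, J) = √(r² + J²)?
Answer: -21283 + 24*√34 ≈ -21143.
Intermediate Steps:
W(r, J) = √(J² + r²)
K(C) = 328 + 4*C*(3 + C) (K(C) = 4*((3 + C)*C - 1*(-82)) = 4*(C*(3 + C) + 82) = 4*(82 + C*(3 + C)) = 328 + 4*C*(3 + C))
-22155 + K(W(-6, -10)) = -22155 + (328 + 4*(√((-10)² + (-6)²))² + 12*√((-10)² + (-6)²)) = -22155 + (328 + 4*(√(100 + 36))² + 12*√(100 + 36)) = -22155 + (328 + 4*(√136)² + 12*√136) = -22155 + (328 + 4*(2*√34)² + 12*(2*√34)) = -22155 + (328 + 4*136 + 24*√34) = -22155 + (328 + 544 + 24*√34) = -22155 + (872 + 24*√34) = -21283 + 24*√34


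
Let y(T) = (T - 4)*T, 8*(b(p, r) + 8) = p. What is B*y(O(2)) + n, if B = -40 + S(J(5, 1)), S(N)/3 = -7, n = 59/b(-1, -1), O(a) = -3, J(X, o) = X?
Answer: -83737/65 ≈ -1288.3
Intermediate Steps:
b(p, r) = -8 + p/8
n = -472/65 (n = 59/(-8 + (⅛)*(-1)) = 59/(-8 - ⅛) = 59/(-65/8) = 59*(-8/65) = -472/65 ≈ -7.2615)
y(T) = T*(-4 + T) (y(T) = (-4 + T)*T = T*(-4 + T))
S(N) = -21 (S(N) = 3*(-7) = -21)
B = -61 (B = -40 - 21 = -61)
B*y(O(2)) + n = -(-183)*(-4 - 3) - 472/65 = -(-183)*(-7) - 472/65 = -61*21 - 472/65 = -1281 - 472/65 = -83737/65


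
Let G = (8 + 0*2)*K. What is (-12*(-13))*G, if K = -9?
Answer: -11232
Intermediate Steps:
G = -72 (G = (8 + 0*2)*(-9) = (8 + 0)*(-9) = 8*(-9) = -72)
(-12*(-13))*G = -12*(-13)*(-72) = 156*(-72) = -11232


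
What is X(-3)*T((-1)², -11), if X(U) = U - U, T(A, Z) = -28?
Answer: 0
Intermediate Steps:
X(U) = 0
X(-3)*T((-1)², -11) = 0*(-28) = 0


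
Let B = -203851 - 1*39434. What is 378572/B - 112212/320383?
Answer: -21226789928/11134911165 ≈ -1.9063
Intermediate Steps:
B = -243285 (B = -203851 - 39434 = -243285)
378572/B - 112212/320383 = 378572/(-243285) - 112212/320383 = 378572*(-1/243285) - 112212*1/320383 = -378572/243285 - 112212/320383 = -21226789928/11134911165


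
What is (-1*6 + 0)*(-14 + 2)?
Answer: 72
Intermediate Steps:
(-1*6 + 0)*(-14 + 2) = (-6 + 0)*(-12) = -6*(-12) = 72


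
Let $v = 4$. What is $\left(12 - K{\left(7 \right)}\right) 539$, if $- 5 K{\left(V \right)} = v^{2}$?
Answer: $\frac{40964}{5} \approx 8192.8$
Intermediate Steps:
$K{\left(V \right)} = - \frac{16}{5}$ ($K{\left(V \right)} = - \frac{4^{2}}{5} = \left(- \frac{1}{5}\right) 16 = - \frac{16}{5}$)
$\left(12 - K{\left(7 \right)}\right) 539 = \left(12 - - \frac{16}{5}\right) 539 = \left(12 + \frac{16}{5}\right) 539 = \frac{76}{5} \cdot 539 = \frac{40964}{5}$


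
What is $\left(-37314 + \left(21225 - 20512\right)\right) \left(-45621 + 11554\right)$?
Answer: $1246886267$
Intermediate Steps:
$\left(-37314 + \left(21225 - 20512\right)\right) \left(-45621 + 11554\right) = \left(-37314 + 713\right) \left(-34067\right) = \left(-36601\right) \left(-34067\right) = 1246886267$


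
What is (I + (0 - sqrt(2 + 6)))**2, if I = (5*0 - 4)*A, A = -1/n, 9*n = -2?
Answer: 332 + 72*sqrt(2) ≈ 433.82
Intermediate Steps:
n = -2/9 (n = (1/9)*(-2) = -2/9 ≈ -0.22222)
A = 9/2 (A = -1/(-2/9) = -1*(-9/2) = 9/2 ≈ 4.5000)
I = -18 (I = (5*0 - 4)*(9/2) = (0 - 4)*(9/2) = -4*9/2 = -18)
(I + (0 - sqrt(2 + 6)))**2 = (-18 + (0 - sqrt(2 + 6)))**2 = (-18 + (0 - sqrt(8)))**2 = (-18 + (0 - 2*sqrt(2)))**2 = (-18 - 2*sqrt(2))**2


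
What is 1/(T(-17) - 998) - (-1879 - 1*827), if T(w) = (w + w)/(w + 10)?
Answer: 18812105/6952 ≈ 2706.0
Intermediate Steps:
T(w) = 2*w/(10 + w) (T(w) = (2*w)/(10 + w) = 2*w/(10 + w))
1/(T(-17) - 998) - (-1879 - 1*827) = 1/(2*(-17)/(10 - 17) - 998) - (-1879 - 1*827) = 1/(2*(-17)/(-7) - 998) - (-1879 - 827) = 1/(2*(-17)*(-⅐) - 998) - 1*(-2706) = 1/(34/7 - 998) + 2706 = 1/(-6952/7) + 2706 = -7/6952 + 2706 = 18812105/6952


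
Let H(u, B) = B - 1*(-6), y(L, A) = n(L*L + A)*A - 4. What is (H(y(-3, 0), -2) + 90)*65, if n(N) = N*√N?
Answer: 6110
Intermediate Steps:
n(N) = N^(3/2)
y(L, A) = -4 + A*(A + L²)^(3/2) (y(L, A) = (L*L + A)^(3/2)*A - 4 = (L² + A)^(3/2)*A - 4 = (A + L²)^(3/2)*A - 4 = A*(A + L²)^(3/2) - 4 = -4 + A*(A + L²)^(3/2))
H(u, B) = 6 + B (H(u, B) = B + 6 = 6 + B)
(H(y(-3, 0), -2) + 90)*65 = ((6 - 2) + 90)*65 = (4 + 90)*65 = 94*65 = 6110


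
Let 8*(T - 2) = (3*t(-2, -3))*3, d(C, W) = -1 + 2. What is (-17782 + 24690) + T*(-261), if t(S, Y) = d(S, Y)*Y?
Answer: 58135/8 ≈ 7266.9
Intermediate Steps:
d(C, W) = 1
t(S, Y) = Y (t(S, Y) = 1*Y = Y)
T = -11/8 (T = 2 + ((3*(-3))*3)/8 = 2 + (-9*3)/8 = 2 + (1/8)*(-27) = 2 - 27/8 = -11/8 ≈ -1.3750)
(-17782 + 24690) + T*(-261) = (-17782 + 24690) - 11/8*(-261) = 6908 + 2871/8 = 58135/8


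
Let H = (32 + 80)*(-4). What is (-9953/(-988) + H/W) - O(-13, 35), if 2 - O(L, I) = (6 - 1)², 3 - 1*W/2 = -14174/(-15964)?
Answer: -1215610841/16656692 ≈ -72.980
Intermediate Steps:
H = -448 (H = 112*(-4) = -448)
W = 16859/3991 (W = 6 - (-28348)/(-15964) = 6 - (-28348)*(-1)/15964 = 6 - 2*7087/7982 = 6 - 7087/3991 = 16859/3991 ≈ 4.2243)
O(L, I) = -23 (O(L, I) = 2 - (6 - 1)² = 2 - 1*5² = 2 - 1*25 = 2 - 25 = -23)
(-9953/(-988) + H/W) - O(-13, 35) = (-9953/(-988) - 448/16859/3991) - 1*(-23) = (-9953*(-1/988) - 448*3991/16859) + 23 = (9953/988 - 1787968/16859) + 23 = -1598714757/16656692 + 23 = -1215610841/16656692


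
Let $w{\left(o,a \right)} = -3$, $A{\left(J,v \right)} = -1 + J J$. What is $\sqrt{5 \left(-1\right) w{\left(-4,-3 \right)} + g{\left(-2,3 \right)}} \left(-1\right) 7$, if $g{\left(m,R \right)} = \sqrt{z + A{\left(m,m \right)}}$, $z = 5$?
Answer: $- 7 \sqrt{15 + 2 \sqrt{2}} \approx -29.557$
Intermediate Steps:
$A{\left(J,v \right)} = -1 + J^{2}$
$g{\left(m,R \right)} = \sqrt{4 + m^{2}}$ ($g{\left(m,R \right)} = \sqrt{5 + \left(-1 + m^{2}\right)} = \sqrt{4 + m^{2}}$)
$\sqrt{5 \left(-1\right) w{\left(-4,-3 \right)} + g{\left(-2,3 \right)}} \left(-1\right) 7 = \sqrt{5 \left(-1\right) \left(-3\right) + \sqrt{4 + \left(-2\right)^{2}}} \left(-1\right) 7 = \sqrt{\left(-5\right) \left(-3\right) + \sqrt{4 + 4}} \left(-1\right) 7 = \sqrt{15 + \sqrt{8}} \left(-1\right) 7 = \sqrt{15 + 2 \sqrt{2}} \left(-1\right) 7 = - \sqrt{15 + 2 \sqrt{2}} \cdot 7 = - 7 \sqrt{15 + 2 \sqrt{2}}$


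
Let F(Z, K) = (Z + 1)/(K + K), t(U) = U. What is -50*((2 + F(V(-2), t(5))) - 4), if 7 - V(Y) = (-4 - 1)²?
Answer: 185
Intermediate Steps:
V(Y) = -18 (V(Y) = 7 - (-4 - 1)² = 7 - 1*(-5)² = 7 - 1*25 = 7 - 25 = -18)
F(Z, K) = (1 + Z)/(2*K) (F(Z, K) = (1 + Z)/((2*K)) = (1 + Z)*(1/(2*K)) = (1 + Z)/(2*K))
-50*((2 + F(V(-2), t(5))) - 4) = -50*((2 + (½)*(1 - 18)/5) - 4) = -50*((2 + (½)*(⅕)*(-17)) - 4) = -50*((2 - 17/10) - 4) = -50*(3/10 - 4) = -50*(-37/10) = 185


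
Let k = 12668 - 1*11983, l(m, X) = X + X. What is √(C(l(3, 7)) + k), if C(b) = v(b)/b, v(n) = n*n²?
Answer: √881 ≈ 29.682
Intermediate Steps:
l(m, X) = 2*X
v(n) = n³
C(b) = b² (C(b) = b³/b = b²)
k = 685 (k = 12668 - 11983 = 685)
√(C(l(3, 7)) + k) = √((2*7)² + 685) = √(14² + 685) = √(196 + 685) = √881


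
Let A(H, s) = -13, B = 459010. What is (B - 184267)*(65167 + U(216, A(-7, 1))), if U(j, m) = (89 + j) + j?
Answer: 18047318184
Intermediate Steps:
U(j, m) = 89 + 2*j
(B - 184267)*(65167 + U(216, A(-7, 1))) = (459010 - 184267)*(65167 + (89 + 2*216)) = 274743*(65167 + (89 + 432)) = 274743*(65167 + 521) = 274743*65688 = 18047318184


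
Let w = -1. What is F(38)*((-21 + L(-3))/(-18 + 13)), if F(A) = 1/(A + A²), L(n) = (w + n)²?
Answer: 1/1482 ≈ 0.00067476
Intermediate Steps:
L(n) = (-1 + n)²
F(38)*((-21 + L(-3))/(-18 + 13)) = (1/(38*(1 + 38)))*((-21 + (-1 - 3)²)/(-18 + 13)) = ((1/38)/39)*((-21 + (-4)²)/(-5)) = ((1/38)*(1/39))*((-21 + 16)*(-⅕)) = (-5*(-⅕))/1482 = (1/1482)*1 = 1/1482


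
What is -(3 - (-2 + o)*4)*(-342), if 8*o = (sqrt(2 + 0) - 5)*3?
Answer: 6327 - 513*sqrt(2) ≈ 5601.5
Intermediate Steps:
o = -15/8 + 3*sqrt(2)/8 (o = ((sqrt(2 + 0) - 5)*3)/8 = ((sqrt(2) - 5)*3)/8 = ((-5 + sqrt(2))*3)/8 = (-15 + 3*sqrt(2))/8 = -15/8 + 3*sqrt(2)/8 ≈ -1.3447)
-(3 - (-2 + o)*4)*(-342) = -(3 - (-2 + (-15/8 + 3*sqrt(2)/8))*4)*(-342) = -(3 - (-31/8 + 3*sqrt(2)/8)*4)*(-342) = -(3 - (-31/2 + 3*sqrt(2)/2))*(-342) = -(3 + (31/2 - 3*sqrt(2)/2))*(-342) = -(37/2 - 3*sqrt(2)/2)*(-342) = -(-6327 + 513*sqrt(2)) = 6327 - 513*sqrt(2)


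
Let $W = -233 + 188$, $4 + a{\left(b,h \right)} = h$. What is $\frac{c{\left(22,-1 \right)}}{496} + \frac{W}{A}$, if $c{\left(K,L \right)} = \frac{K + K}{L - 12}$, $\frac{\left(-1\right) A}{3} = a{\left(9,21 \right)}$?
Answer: $\frac{23993}{27404} \approx 0.87553$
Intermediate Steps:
$a{\left(b,h \right)} = -4 + h$
$A = -51$ ($A = - 3 \left(-4 + 21\right) = \left(-3\right) 17 = -51$)
$c{\left(K,L \right)} = \frac{2 K}{-12 + L}$
$W = -45$
$\frac{c{\left(22,-1 \right)}}{496} + \frac{W}{A} = \frac{2 \cdot 22 \frac{1}{-12 - 1}}{496} - \frac{45}{-51} = 2 \cdot 22 \frac{1}{-13} \cdot \frac{1}{496} - - \frac{15}{17} = 2 \cdot 22 \left(- \frac{1}{13}\right) \frac{1}{496} + \frac{15}{17} = \left(- \frac{44}{13}\right) \frac{1}{496} + \frac{15}{17} = - \frac{11}{1612} + \frac{15}{17} = \frac{23993}{27404}$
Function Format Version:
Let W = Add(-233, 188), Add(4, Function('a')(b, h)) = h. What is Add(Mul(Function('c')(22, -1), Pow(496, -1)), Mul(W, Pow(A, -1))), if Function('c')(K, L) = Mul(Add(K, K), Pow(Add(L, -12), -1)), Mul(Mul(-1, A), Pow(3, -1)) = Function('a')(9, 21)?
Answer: Rational(23993, 27404) ≈ 0.87553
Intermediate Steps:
Function('a')(b, h) = Add(-4, h)
A = -51 (A = Mul(-3, Add(-4, 21)) = Mul(-3, 17) = -51)
Function('c')(K, L) = Mul(2, K, Pow(Add(-12, L), -1)) (Function('c')(K, L) = Mul(Mul(2, K), Pow(Add(-12, L), -1)) = Mul(2, K, Pow(Add(-12, L), -1)))
W = -45
Add(Mul(Function('c')(22, -1), Pow(496, -1)), Mul(W, Pow(A, -1))) = Add(Mul(Mul(2, 22, Pow(Add(-12, -1), -1)), Pow(496, -1)), Mul(-45, Pow(-51, -1))) = Add(Mul(Mul(2, 22, Pow(-13, -1)), Rational(1, 496)), Mul(-45, Rational(-1, 51))) = Add(Mul(Mul(2, 22, Rational(-1, 13)), Rational(1, 496)), Rational(15, 17)) = Add(Mul(Rational(-44, 13), Rational(1, 496)), Rational(15, 17)) = Add(Rational(-11, 1612), Rational(15, 17)) = Rational(23993, 27404)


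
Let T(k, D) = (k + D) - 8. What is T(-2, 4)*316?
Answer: -1896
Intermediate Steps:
T(k, D) = -8 + D + k (T(k, D) = (D + k) - 8 = -8 + D + k)
T(-2, 4)*316 = (-8 + 4 - 2)*316 = -6*316 = -1896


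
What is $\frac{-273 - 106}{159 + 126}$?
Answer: $- \frac{379}{285} \approx -1.3298$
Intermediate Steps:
$\frac{-273 - 106}{159 + 126} = \frac{1}{285} \left(-379\right) = - \frac{379}{285}$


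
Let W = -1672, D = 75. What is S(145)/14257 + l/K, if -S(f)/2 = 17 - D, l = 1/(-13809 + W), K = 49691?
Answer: 89234884779/10967430651347 ≈ 0.0081363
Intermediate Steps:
l = -1/15481 (l = 1/(-13809 - 1672) = 1/(-15481) = -1/15481 ≈ -6.4595e-5)
S(f) = 116 (S(f) = -2*(17 - 1*75) = -2*(17 - 75) = -2*(-58) = 116)
S(145)/14257 + l/K = 116/14257 - 1/15481/49691 = 116*(1/14257) - 1/15481*1/49691 = 116/14257 - 1/769266371 = 89234884779/10967430651347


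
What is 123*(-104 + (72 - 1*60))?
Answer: -11316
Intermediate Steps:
123*(-104 + (72 - 1*60)) = 123*(-104 + (72 - 60)) = 123*(-104 + 12) = 123*(-92) = -11316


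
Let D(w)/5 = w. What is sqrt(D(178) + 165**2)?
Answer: sqrt(28115) ≈ 167.68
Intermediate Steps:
D(w) = 5*w
sqrt(D(178) + 165**2) = sqrt(5*178 + 165**2) = sqrt(890 + 27225) = sqrt(28115)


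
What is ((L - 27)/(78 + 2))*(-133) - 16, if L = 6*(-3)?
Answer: 941/16 ≈ 58.813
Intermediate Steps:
L = -18
((L - 27)/(78 + 2))*(-133) - 16 = ((-18 - 27)/(78 + 2))*(-133) - 16 = -45/80*(-133) - 16 = -45*1/80*(-133) - 16 = -9/16*(-133) - 16 = 1197/16 - 16 = 941/16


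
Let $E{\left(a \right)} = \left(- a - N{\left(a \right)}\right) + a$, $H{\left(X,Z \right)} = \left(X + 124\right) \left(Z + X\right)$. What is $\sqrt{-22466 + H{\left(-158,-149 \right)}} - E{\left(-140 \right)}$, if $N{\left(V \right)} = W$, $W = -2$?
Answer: $-2 + 2 i \sqrt{3007} \approx -2.0 + 109.67 i$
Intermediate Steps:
$N{\left(V \right)} = -2$
$H{\left(X,Z \right)} = \left(124 + X\right) \left(X + Z\right)$
$E{\left(a \right)} = 2$ ($E{\left(a \right)} = \left(- a - -2\right) + a = \left(- a + 2\right) + a = \left(2 - a\right) + a = 2$)
$\sqrt{-22466 + H{\left(-158,-149 \right)}} - E{\left(-140 \right)} = \sqrt{-22466 + \left(\left(-158\right)^{2} + 124 \left(-158\right) + 124 \left(-149\right) - -23542\right)} - 2 = \sqrt{-22466 + \left(24964 - 19592 - 18476 + 23542\right)} - 2 = \sqrt{-22466 + 10438} - 2 = \sqrt{-12028} - 2 = 2 i \sqrt{3007} - 2 = -2 + 2 i \sqrt{3007}$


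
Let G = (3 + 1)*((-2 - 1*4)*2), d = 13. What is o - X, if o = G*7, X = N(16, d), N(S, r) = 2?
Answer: -338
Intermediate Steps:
G = -48 (G = 4*((-2 - 4)*2) = 4*(-6*2) = 4*(-12) = -48)
X = 2
o = -336 (o = -48*7 = -336)
o - X = -336 - 1*2 = -336 - 2 = -338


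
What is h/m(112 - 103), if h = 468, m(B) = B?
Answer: 52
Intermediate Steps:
h/m(112 - 103) = 468/(112 - 103) = 468/9 = 468*(⅑) = 52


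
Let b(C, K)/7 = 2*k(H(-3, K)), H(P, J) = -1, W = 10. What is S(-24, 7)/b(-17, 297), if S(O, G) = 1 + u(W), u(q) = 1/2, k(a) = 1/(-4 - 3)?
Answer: -¾ ≈ -0.75000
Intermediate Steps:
k(a) = -⅐ (k(a) = 1/(-7) = -⅐)
b(C, K) = -2 (b(C, K) = 7*(2*(-⅐)) = 7*(-2/7) = -2)
u(q) = ½
S(O, G) = 3/2 (S(O, G) = 1 + ½ = 3/2)
S(-24, 7)/b(-17, 297) = (3/2)/(-2) = (3/2)*(-½) = -¾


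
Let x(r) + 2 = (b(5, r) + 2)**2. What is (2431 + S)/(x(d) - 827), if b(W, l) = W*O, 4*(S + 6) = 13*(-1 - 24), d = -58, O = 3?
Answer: -625/144 ≈ -4.3403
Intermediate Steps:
S = -349/4 (S = -6 + (13*(-1 - 24))/4 = -6 + (13*(-25))/4 = -6 + (1/4)*(-325) = -6 - 325/4 = -349/4 ≈ -87.250)
b(W, l) = 3*W (b(W, l) = W*3 = 3*W)
x(r) = 287 (x(r) = -2 + (3*5 + 2)**2 = -2 + (15 + 2)**2 = -2 + 17**2 = -2 + 289 = 287)
(2431 + S)/(x(d) - 827) = (2431 - 349/4)/(287 - 827) = (9375/4)/(-540) = (9375/4)*(-1/540) = -625/144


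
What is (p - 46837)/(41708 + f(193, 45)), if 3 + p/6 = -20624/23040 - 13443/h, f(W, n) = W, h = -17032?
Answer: -23941355341/21409734960 ≈ -1.1182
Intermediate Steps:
p = -9521821/510960 (p = -18 + 6*(-20624/23040 - 13443/(-17032)) = -18 + 6*(-20624*1/23040 - 13443*(-1/17032)) = -18 + 6*(-1289/1440 + 13443/17032) = -18 + 6*(-324541/3065760) = -18 - 324541/510960 = -9521821/510960 ≈ -18.635)
(p - 46837)/(41708 + f(193, 45)) = (-9521821/510960 - 46837)/(41708 + 193) = -23941355341/510960/41901 = -23941355341/510960*1/41901 = -23941355341/21409734960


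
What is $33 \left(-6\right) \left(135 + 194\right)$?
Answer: $-65142$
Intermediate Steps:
$33 \left(-6\right) \left(135 + 194\right) = \left(-198\right) 329 = -65142$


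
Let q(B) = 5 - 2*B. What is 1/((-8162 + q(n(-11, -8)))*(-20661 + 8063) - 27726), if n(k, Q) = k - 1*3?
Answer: 1/102381416 ≈ 9.7674e-9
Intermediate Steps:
n(k, Q) = -3 + k (n(k, Q) = k - 3 = -3 + k)
1/((-8162 + q(n(-11, -8)))*(-20661 + 8063) - 27726) = 1/((-8162 + (5 - 2*(-3 - 11)))*(-20661 + 8063) - 27726) = 1/((-8162 + (5 - 2*(-14)))*(-12598) - 27726) = 1/((-8162 + (5 + 28))*(-12598) - 27726) = 1/((-8162 + 33)*(-12598) - 27726) = 1/(-8129*(-12598) - 27726) = 1/(102409142 - 27726) = 1/102381416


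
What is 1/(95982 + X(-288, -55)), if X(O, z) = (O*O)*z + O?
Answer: -1/4466226 ≈ -2.2390e-7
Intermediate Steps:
X(O, z) = O + z*O² (X(O, z) = O²*z + O = z*O² + O = O + z*O²)
1/(95982 + X(-288, -55)) = 1/(95982 - 288*(1 - 288*(-55))) = 1/(95982 - 288*(1 + 15840)) = 1/(95982 - 288*15841) = 1/(95982 - 4562208) = 1/(-4466226) = -1/4466226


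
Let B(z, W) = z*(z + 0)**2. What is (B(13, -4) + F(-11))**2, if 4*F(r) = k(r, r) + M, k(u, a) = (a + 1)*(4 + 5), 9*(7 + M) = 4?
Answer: 6118837729/1296 ≈ 4.7213e+6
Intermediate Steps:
B(z, W) = z**3 (B(z, W) = z*z**2 = z**3)
M = -59/9 (M = -7 + (1/9)*4 = -7 + 4/9 = -59/9 ≈ -6.5556)
k(u, a) = 9 + 9*a (k(u, a) = (1 + a)*9 = 9 + 9*a)
F(r) = 11/18 + 9*r/4 (F(r) = ((9 + 9*r) - 59/9)/4 = (22/9 + 9*r)/4 = 11/18 + 9*r/4)
(B(13, -4) + F(-11))**2 = (13**3 + (11/18 + (9/4)*(-11)))**2 = (2197 + (11/18 - 99/4))**2 = (2197 - 869/36)**2 = (78223/36)**2 = 6118837729/1296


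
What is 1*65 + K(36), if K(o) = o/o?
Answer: 66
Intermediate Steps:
K(o) = 1
1*65 + K(36) = 1*65 + 1 = 65 + 1 = 66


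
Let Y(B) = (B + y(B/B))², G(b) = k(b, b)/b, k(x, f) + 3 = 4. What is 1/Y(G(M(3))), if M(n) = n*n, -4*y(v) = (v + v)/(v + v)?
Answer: 1296/25 ≈ 51.840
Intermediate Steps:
y(v) = -¼ (y(v) = -(v + v)/(4*(v + v)) = -2*v/(4*(2*v)) = -2*v*1/(2*v)/4 = -¼*1 = -¼)
k(x, f) = 1 (k(x, f) = -3 + 4 = 1)
M(n) = n²
G(b) = 1/b
Y(B) = (-¼ + B)² (Y(B) = (B - ¼)² = (-¼ + B)²)
1/Y(G(M(3))) = 1/((-1 + 4/(3²))²/16) = 1/((-1 + 4/9)²/16) = 1/((-5/9)²/16) = 1/((1/16)*(25/81)) = 1/(25/1296) = 1296/25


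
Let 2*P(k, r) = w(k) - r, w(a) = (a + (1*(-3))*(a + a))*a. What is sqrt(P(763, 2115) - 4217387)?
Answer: I*sqrt(5673867) ≈ 2382.0*I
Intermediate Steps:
w(a) = -5*a**2 (w(a) = (a - 6*a)*a = (-5*a)*a = -5*a**2)
P(k, r) = -5*k**2/2 - r/2 (P(k, r) = (-5*k**2 - r)/2 = (-r - 5*k**2)/2 = -5*k**2/2 - r/2)
sqrt(P(763, 2115) - 4217387) = sqrt((-5/2*763**2 - 1/2*2115) - 4217387) = sqrt((-5/2*582169 - 2115/2) - 4217387) = sqrt((-2910845/2 - 2115/2) - 4217387) = sqrt(-1456480 - 4217387) = sqrt(-5673867) = I*sqrt(5673867)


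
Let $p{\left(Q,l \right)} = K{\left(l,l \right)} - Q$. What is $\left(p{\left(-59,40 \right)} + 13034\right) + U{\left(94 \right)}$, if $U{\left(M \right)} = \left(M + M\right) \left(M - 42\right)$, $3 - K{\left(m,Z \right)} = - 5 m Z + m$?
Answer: $30832$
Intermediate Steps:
$K{\left(m,Z \right)} = 3 - m + 5 Z m$ ($K{\left(m,Z \right)} = 3 - \left(- 5 m Z + m\right) = 3 - \left(- 5 Z m + m\right) = 3 - \left(m - 5 Z m\right) = 3 + \left(- m + 5 Z m\right) = 3 - m + 5 Z m$)
$U{\left(M \right)} = 2 M \left(-42 + M\right)$
$p{\left(Q,l \right)} = 3 - Q - l + 5 l^{2}$ ($p{\left(Q,l \right)} = \left(3 - l + 5 l l\right) - Q = \left(3 - l + 5 l^{2}\right) - Q = 3 - Q - l + 5 l^{2}$)
$\left(p{\left(-59,40 \right)} + 13034\right) + U{\left(94 \right)} = \left(\left(3 - -59 - 40 + 5 \cdot 40^{2}\right) + 13034\right) + 2 \cdot 94 \left(-42 + 94\right) = \left(\left(3 + 59 - 40 + 5 \cdot 1600\right) + 13034\right) + 2 \cdot 94 \cdot 52 = \left(\left(3 + 59 - 40 + 8000\right) + 13034\right) + 9776 = \left(8022 + 13034\right) + 9776 = 21056 + 9776 = 30832$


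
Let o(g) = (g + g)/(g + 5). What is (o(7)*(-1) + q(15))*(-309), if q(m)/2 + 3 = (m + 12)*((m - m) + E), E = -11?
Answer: 371521/2 ≈ 1.8576e+5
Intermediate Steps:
q(m) = -270 - 22*m (q(m) = -6 + 2*((m + 12)*((m - m) - 11)) = -6 + 2*((12 + m)*(0 - 11)) = -6 + 2*((12 + m)*(-11)) = -6 + 2*(-132 - 11*m) = -6 + (-264 - 22*m) = -270 - 22*m)
o(g) = 2*g/(5 + g) (o(g) = (2*g)/(5 + g) = 2*g/(5 + g))
(o(7)*(-1) + q(15))*(-309) = ((2*7/(5 + 7))*(-1) + (-270 - 22*15))*(-309) = ((2*7/12)*(-1) + (-270 - 330))*(-309) = ((2*7*(1/12))*(-1) - 600)*(-309) = ((7/6)*(-1) - 600)*(-309) = (-7/6 - 600)*(-309) = -3607/6*(-309) = 371521/2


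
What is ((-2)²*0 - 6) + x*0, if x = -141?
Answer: -6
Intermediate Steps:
((-2)²*0 - 6) + x*0 = ((-2)²*0 - 6) - 141*0 = (4*0 - 6) + 0 = (0 - 6) + 0 = -6 + 0 = -6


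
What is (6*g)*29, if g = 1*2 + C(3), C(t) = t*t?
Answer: 1914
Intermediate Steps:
C(t) = t²
g = 11 (g = 1*2 + 3² = 2 + 9 = 11)
(6*g)*29 = (6*11)*29 = 66*29 = 1914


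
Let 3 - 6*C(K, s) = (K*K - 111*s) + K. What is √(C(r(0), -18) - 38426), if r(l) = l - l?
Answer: 9*I*√1914/2 ≈ 196.87*I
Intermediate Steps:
r(l) = 0
C(K, s) = ½ - K/6 - K²/6 + 37*s/2 (C(K, s) = ½ - ((K*K - 111*s) + K)/6 = ½ - ((K² - 111*s) + K)/6 = ½ - (K + K² - 111*s)/6 = ½ + (-K/6 - K²/6 + 37*s/2) = ½ - K/6 - K²/6 + 37*s/2)
√(C(r(0), -18) - 38426) = √((½ - ⅙*0 - ⅙*0² + (37/2)*(-18)) - 38426) = √((½ + 0 - ⅙*0 - 333) - 38426) = √((½ + 0 + 0 - 333) - 38426) = √(-665/2 - 38426) = √(-77517/2) = 9*I*√1914/2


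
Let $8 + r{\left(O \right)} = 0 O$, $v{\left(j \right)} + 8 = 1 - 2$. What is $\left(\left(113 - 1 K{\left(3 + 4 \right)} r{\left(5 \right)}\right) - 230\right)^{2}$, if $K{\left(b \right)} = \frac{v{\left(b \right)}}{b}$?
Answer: $\frac{793881}{49} \approx 16202.0$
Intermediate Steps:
$v{\left(j \right)} = -9$ ($v{\left(j \right)} = -8 + \left(1 - 2\right) = -8 - 1 = -9$)
$r{\left(O \right)} = -8$ ($r{\left(O \right)} = -8 + 0 O = -8 + 0 = -8$)
$K{\left(b \right)} = - \frac{9}{b}$
$\left(\left(113 - 1 K{\left(3 + 4 \right)} r{\left(5 \right)}\right) - 230\right)^{2} = \left(\left(113 - 1 \left(- \frac{9}{3 + 4}\right) \left(-8\right)\right) - 230\right)^{2} = \left(\left(113 - 1 \left(- \frac{9}{7}\right) \left(-8\right)\right) - 230\right)^{2} = \left(\left(113 - \left(- \frac{9}{7}\right) \left(-8\right)\right) - 230\right)^{2} = \left(\left(113 - \frac{72}{7}\right) - 230\right)^{2} = \left(\frac{719}{7} - 230\right)^{2} = \left(- \frac{891}{7}\right)^{2} = \frac{793881}{49}$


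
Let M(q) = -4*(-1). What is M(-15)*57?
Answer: 228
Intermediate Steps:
M(q) = 4
M(-15)*57 = 4*57 = 228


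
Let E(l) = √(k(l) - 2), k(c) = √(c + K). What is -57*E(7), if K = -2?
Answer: -57*√(-2 + √5) ≈ -27.694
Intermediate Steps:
k(c) = √(-2 + c) (k(c) = √(c - 2) = √(-2 + c))
E(l) = √(-2 + √(-2 + l)) (E(l) = √(√(-2 + l) - 2) = √(-2 + √(-2 + l)))
-57*E(7) = -57*√(-2 + √(-2 + 7)) = -57*√(-2 + √5)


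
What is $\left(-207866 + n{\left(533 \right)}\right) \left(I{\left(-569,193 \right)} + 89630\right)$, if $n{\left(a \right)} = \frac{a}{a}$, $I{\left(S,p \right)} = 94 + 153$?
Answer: $-18682282605$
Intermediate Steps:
$I{\left(S,p \right)} = 247$
$n{\left(a \right)} = 1$
$\left(-207866 + n{\left(533 \right)}\right) \left(I{\left(-569,193 \right)} + 89630\right) = \left(-207866 + 1\right) \left(247 + 89630\right) = \left(-207865\right) 89877 = -18682282605$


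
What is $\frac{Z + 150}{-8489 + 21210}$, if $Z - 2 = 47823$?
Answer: $\frac{47975}{12721} \approx 3.7713$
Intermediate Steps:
$Z = 47825$ ($Z = 2 + 47823 = 47825$)
$\frac{Z + 150}{-8489 + 21210} = \frac{47825 + 150}{-8489 + 21210} = \frac{47975}{12721}$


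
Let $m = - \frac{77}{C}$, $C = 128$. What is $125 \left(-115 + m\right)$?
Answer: $- \frac{1849625}{128} \approx -14450.0$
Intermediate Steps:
$m = - \frac{77}{128} \approx -0.60156$
$125 \left(-115 + m\right) = 125 \left(-115 - \frac{77}{128}\right) = 125 \left(- \frac{14797}{128}\right) = - \frac{1849625}{128}$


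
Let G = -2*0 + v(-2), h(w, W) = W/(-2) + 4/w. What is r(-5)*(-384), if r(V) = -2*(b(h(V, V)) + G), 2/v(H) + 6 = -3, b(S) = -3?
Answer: -7424/3 ≈ -2474.7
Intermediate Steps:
h(w, W) = 4/w - W/2 (h(w, W) = W*(-½) + 4/w = -W/2 + 4/w = 4/w - W/2)
v(H) = -2/9 (v(H) = 2/(-6 - 3) = 2/(-9) = 2*(-⅑) = -2/9)
G = -2/9 (G = -2*0 - 2/9 = 0 - 2/9 = -2/9 ≈ -0.22222)
r(V) = 58/9 (r(V) = -2*(-3 - 2/9) = -2*(-29/9) = 58/9)
r(-5)*(-384) = (58/9)*(-384) = -7424/3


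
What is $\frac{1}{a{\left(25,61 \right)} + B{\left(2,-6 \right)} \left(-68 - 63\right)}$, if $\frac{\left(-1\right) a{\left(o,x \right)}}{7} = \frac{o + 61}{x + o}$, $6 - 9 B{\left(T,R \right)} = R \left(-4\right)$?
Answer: $\frac{1}{255} \approx 0.0039216$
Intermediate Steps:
$B{\left(T,R \right)} = \frac{2}{3} + \frac{4 R}{9}$ ($B{\left(T,R \right)} = \frac{2}{3} - \frac{R \left(-4\right)}{9} = \frac{2}{3} - \frac{\left(-4\right) R}{9} = \frac{2}{3} + \frac{4 R}{9}$)
$a{\left(o,x \right)} = - \frac{7 \left(61 + o\right)}{o + x}$ ($a{\left(o,x \right)} = - 7 \frac{o + 61}{x + o} = - 7 \frac{61 + o}{o + x} = - \frac{7 \left(61 + o\right)}{o + x}$)
$\frac{1}{a{\left(25,61 \right)} + B{\left(2,-6 \right)} \left(-68 - 63\right)} = \frac{1}{\frac{7 \left(-61 - 25\right)}{25 + 61} + \left(\frac{2}{3} + \frac{4}{9} \left(-6\right)\right) \left(-68 - 63\right)} = \frac{1}{\frac{7 \left(-61 - 25\right)}{86} + \left(\frac{2}{3} - \frac{8}{3}\right) \left(-131\right)} = \frac{1}{7 \cdot \frac{1}{86} \left(-86\right) - -262} = \frac{1}{-7 + 262} = \frac{1}{255}$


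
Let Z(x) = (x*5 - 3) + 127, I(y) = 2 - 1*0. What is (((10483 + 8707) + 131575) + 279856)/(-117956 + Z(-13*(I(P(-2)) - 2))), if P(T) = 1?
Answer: -430621/117832 ≈ -3.6545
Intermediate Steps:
I(y) = 2 (I(y) = 2 + 0 = 2)
Z(x) = 124 + 5*x (Z(x) = (5*x - 3) + 127 = (-3 + 5*x) + 127 = 124 + 5*x)
(((10483 + 8707) + 131575) + 279856)/(-117956 + Z(-13*(I(P(-2)) - 2))) = (((10483 + 8707) + 131575) + 279856)/(-117956 + (124 + 5*(-13*(2 - 2)))) = ((19190 + 131575) + 279856)/(-117956 + (124 + 5*(-13*0))) = (150765 + 279856)/(-117956 + (124 + 5*0)) = 430621/(-117956 + (124 + 0)) = 430621/(-117956 + 124) = 430621/(-117832) = 430621*(-1/117832) = -430621/117832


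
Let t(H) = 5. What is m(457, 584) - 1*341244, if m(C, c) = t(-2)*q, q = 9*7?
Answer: -340929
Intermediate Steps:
q = 63
m(C, c) = 315 (m(C, c) = 5*63 = 315)
m(457, 584) - 1*341244 = 315 - 1*341244 = 315 - 341244 = -340929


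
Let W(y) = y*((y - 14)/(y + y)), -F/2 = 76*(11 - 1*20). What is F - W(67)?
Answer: 2683/2 ≈ 1341.5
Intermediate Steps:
F = 1368 (F = -152*(11 - 1*20) = -152*(11 - 20) = -152*(-9) = -2*(-684) = 1368)
W(y) = -7 + y/2 (W(y) = y*((-14 + y)/((2*y))) = y*((-14 + y)*(1/(2*y))) = y*((-14 + y)/(2*y)) = -7 + y/2)
F - W(67) = 1368 - (-7 + (½)*67) = 1368 - (-7 + 67/2) = 1368 - 1*53/2 = 1368 - 53/2 = 2683/2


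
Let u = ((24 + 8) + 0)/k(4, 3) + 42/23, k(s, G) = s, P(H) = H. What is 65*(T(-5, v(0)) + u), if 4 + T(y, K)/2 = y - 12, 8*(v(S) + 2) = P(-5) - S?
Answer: -48100/23 ≈ -2091.3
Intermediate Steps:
v(S) = -21/8 - S/8 (v(S) = -2 + (-5 - S)/8 = -2 + (-5/8 - S/8) = -21/8 - S/8)
T(y, K) = -32 + 2*y (T(y, K) = -8 + 2*(y - 12) = -8 + 2*(-12 + y) = -8 + (-24 + 2*y) = -32 + 2*y)
u = 226/23 (u = ((24 + 8) + 0)/4 + 42/23 = (32 + 0)*(¼) + 42*(1/23) = 32*(¼) + 42/23 = 8 + 42/23 = 226/23 ≈ 9.8261)
65*(T(-5, v(0)) + u) = 65*((-32 + 2*(-5)) + 226/23) = 65*((-32 - 10) + 226/23) = 65*(-42 + 226/23) = 65*(-740/23) = -48100/23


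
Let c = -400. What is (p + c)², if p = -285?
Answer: 469225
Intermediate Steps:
(p + c)² = (-285 - 400)² = (-685)² = 469225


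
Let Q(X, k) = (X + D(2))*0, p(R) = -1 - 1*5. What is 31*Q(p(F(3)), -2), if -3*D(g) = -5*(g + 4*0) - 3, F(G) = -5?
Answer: 0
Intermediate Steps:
p(R) = -6 (p(R) = -1 - 5 = -6)
D(g) = 1 + 5*g/3 (D(g) = -(-5*(g + 4*0) - 3)/3 = -(-5*(g + 0) - 3)/3 = -(-5*g - 3)/3 = -(-3 - 5*g)/3 = 1 + 5*g/3)
Q(X, k) = 0 (Q(X, k) = (X + (1 + (5/3)*2))*0 = (X + (1 + 10/3))*0 = (X + 13/3)*0 = (13/3 + X)*0 = 0)
31*Q(p(F(3)), -2) = 31*0 = 0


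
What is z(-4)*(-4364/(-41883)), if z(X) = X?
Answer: -17456/41883 ≈ -0.41678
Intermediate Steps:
z(-4)*(-4364/(-41883)) = -(-17456)/(-41883) = -(-17456)*(-1)/41883 = -4*4364/41883 = -17456/41883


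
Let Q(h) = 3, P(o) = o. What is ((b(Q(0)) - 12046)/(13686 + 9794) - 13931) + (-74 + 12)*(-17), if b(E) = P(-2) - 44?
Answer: -75591013/5870 ≈ -12878.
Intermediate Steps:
b(E) = -46 (b(E) = -2 - 44 = -46)
((b(Q(0)) - 12046)/(13686 + 9794) - 13931) + (-74 + 12)*(-17) = ((-46 - 12046)/(13686 + 9794) - 13931) + (-74 + 12)*(-17) = (-12092/23480 - 13931) - 62*(-17) = (-12092*1/23480 - 13931) + 1054 = (-3023/5870 - 13931) + 1054 = -81777993/5870 + 1054 = -75591013/5870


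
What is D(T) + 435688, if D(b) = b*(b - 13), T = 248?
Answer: 493968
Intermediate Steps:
D(b) = b*(-13 + b)
D(T) + 435688 = 248*(-13 + 248) + 435688 = 248*235 + 435688 = 58280 + 435688 = 493968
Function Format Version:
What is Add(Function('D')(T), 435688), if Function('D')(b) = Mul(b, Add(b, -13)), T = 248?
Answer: 493968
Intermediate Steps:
Function('D')(b) = Mul(b, Add(-13, b))
Add(Function('D')(T), 435688) = Add(Mul(248, Add(-13, 248)), 435688) = Add(Mul(248, 235), 435688) = Add(58280, 435688) = 493968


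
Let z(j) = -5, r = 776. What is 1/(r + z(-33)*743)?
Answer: -1/2939 ≈ -0.00034025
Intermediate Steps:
1/(r + z(-33)*743) = 1/(776 - 5*743) = 1/(776 - 3715) = 1/(-2939) = -1/2939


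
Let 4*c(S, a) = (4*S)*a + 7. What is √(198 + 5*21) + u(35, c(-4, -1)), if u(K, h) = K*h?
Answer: 805/4 + √303 ≈ 218.66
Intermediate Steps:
c(S, a) = 7/4 + S*a (c(S, a) = ((4*S)*a + 7)/4 = (4*S*a + 7)/4 = (7 + 4*S*a)/4 = 7/4 + S*a)
√(198 + 5*21) + u(35, c(-4, -1)) = √(198 + 5*21) + 35*(7/4 - 4*(-1)) = √(198 + 105) + 35*(7/4 + 4) = √303 + 35*(23/4) = √303 + 805/4 = 805/4 + √303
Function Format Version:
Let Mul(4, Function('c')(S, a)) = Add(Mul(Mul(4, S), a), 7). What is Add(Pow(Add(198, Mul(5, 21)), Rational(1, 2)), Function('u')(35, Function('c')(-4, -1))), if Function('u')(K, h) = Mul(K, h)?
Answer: Add(Rational(805, 4), Pow(303, Rational(1, 2))) ≈ 218.66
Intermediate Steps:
Function('c')(S, a) = Add(Rational(7, 4), Mul(S, a)) (Function('c')(S, a) = Mul(Rational(1, 4), Add(Mul(Mul(4, S), a), 7)) = Mul(Rational(1, 4), Add(Mul(4, S, a), 7)) = Mul(Rational(1, 4), Add(7, Mul(4, S, a))) = Add(Rational(7, 4), Mul(S, a)))
Add(Pow(Add(198, Mul(5, 21)), Rational(1, 2)), Function('u')(35, Function('c')(-4, -1))) = Add(Pow(Add(198, Mul(5, 21)), Rational(1, 2)), Mul(35, Add(Rational(7, 4), Mul(-4, -1)))) = Add(Pow(Add(198, 105), Rational(1, 2)), Mul(35, Add(Rational(7, 4), 4))) = Add(Pow(303, Rational(1, 2)), Mul(35, Rational(23, 4))) = Add(Pow(303, Rational(1, 2)), Rational(805, 4)) = Add(Rational(805, 4), Pow(303, Rational(1, 2)))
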